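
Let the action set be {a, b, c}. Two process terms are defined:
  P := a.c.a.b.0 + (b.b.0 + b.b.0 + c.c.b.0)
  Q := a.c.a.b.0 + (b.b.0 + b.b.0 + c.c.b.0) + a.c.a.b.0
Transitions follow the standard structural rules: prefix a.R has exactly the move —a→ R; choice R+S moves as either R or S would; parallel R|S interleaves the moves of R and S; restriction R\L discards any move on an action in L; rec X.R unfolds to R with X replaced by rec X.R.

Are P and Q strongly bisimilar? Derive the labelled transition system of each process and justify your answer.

Reachable graph of P (6 states):
  s0 = a.c.a.b.0 + (b.b.0 + b.b.0 + c.c.b.0) :: ··a··> s1, ··b··> s2, ··c··> s3
  s1 = c.a.b.0 :: ··c··> s4
  s2 = b.0 :: ··b··> s5
  s3 = c.b.0 :: ··c··> s2
  s4 = a.b.0 :: ··a··> s2
  s5 = 0 :: ∅
Reachable graph of Q (6 states):
  t0 = a.c.a.b.0 + (b.b.0 + b.b.0 + c.c.b.0) + a.c.a.b.0 :: ··a··> t1, ··b··> t2, ··c··> t3
  t1 = c.a.b.0 :: ··c··> t4
  t2 = b.0 :: ··b··> t5
  t3 = c.b.0 :: ··c··> t2
  t4 = a.b.0 :: ··a··> t2
  t5 = 0 :: ∅
Bisimilarity quotient blocks:
  B0 = {s0, t0}
  B1 = {s3, t3}
  B2 = {s2, t2}
  B3 = {s5, t5}
  B4 = {s1, t1}
  B5 = {s4, t4}
s0 ∈ B0, t0 ∈ B0 → same block

bisimilar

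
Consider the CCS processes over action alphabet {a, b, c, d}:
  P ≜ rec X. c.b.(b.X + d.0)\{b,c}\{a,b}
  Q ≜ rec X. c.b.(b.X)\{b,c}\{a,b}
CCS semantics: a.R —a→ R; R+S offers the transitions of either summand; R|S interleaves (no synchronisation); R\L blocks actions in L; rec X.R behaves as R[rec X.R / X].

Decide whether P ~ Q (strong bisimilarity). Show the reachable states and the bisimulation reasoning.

P's transition system — 4 states:
  m0 = rec X. c.b.(b.X + d.0)\{b,c}\{a,b} has moves -c-> m1
  m1 = b.(b.(rec X. c.b.(b.X + d.0)\{b,c}\{a,b}) + d.0)\{b,c}\{a,b} has moves -b-> m2
  m2 = (b.(rec X. c.b.(b.X + d.0)\{b,c}\{a,b}) + d.0)\{b,c}\{a,b} has moves -d-> m3
  m3 = 0\{b,c}\{a,b} has moves ∅
Q's transition system — 3 states:
  n0 = rec X. c.b.(b.X)\{b,c}\{a,b} has moves -c-> n1
  n1 = b.(b.(rec X. c.b.(b.X)\{b,c}\{a,b}))\{b,c}\{a,b} has moves -b-> n2
  n2 = (b.(rec X. c.b.(b.X)\{b,c}\{a,b}))\{b,c}\{a,b} has moves ∅
Partition-refinement fixed point:
  B0 = {m0}
  B1 = {m1}
  B2 = {m2}
  B3 = {m3, n2}
  B4 = {n0}
  B5 = {n1}
m0 ∈ B0, n0 ∈ B4 → different blocks

P ≁ Q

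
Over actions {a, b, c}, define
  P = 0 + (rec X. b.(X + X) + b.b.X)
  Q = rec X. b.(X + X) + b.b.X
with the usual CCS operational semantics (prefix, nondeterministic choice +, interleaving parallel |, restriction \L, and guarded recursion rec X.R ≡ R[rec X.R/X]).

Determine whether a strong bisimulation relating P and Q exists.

Reachable graph of P (4 states):
  p0 = 0 + (rec X. b.(X + X) + b.b.X) :: =b=> p1, =b=> p2
  p1 = (rec X. b.(X + X) + b.b.X) + (rec X. b.(X + X) + b.b.X) :: =b=> p1, =b=> p2
  p2 = b.(rec X. b.(X + X) + b.b.X) :: =b=> p3
  p3 = rec X. b.(X + X) + b.b.X :: =b=> p1, =b=> p2
Reachable graph of Q (3 states):
  q0 = rec X. b.(X + X) + b.b.X :: =b=> q1, =b=> q2
  q1 = (rec X. b.(X + X) + b.b.X) + (rec X. b.(X + X) + b.b.X) :: =b=> q1, =b=> q2
  q2 = b.(rec X. b.(X + X) + b.b.X) :: =b=> q0
Coarsest stable partition (strong bisimilarity classes):
  B0 = {p0, p1, p2, p3, q0, q1, q2}
p0 ∈ B0, q0 ∈ B0 → same block

P ~ Q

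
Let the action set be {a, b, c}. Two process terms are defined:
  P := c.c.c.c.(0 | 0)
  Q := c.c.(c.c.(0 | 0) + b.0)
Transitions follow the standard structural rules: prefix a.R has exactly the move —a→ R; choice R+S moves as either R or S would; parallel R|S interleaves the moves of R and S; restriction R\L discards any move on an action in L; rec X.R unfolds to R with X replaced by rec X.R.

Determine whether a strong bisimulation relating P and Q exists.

P ≁ Q

Reachable graph of P (5 states):
  u0 = c.c.c.c.(0 | 0) | ··c··> u1
  u1 = c.c.c.(0 | 0) | ··c··> u2
  u2 = c.c.(0 | 0) | ··c··> u3
  u3 = c.(0 | 0) | ··c··> u4
  u4 = 0 | 0 | deadlocked
Reachable graph of Q (6 states):
  v0 = c.c.(c.c.(0 | 0) + b.0) | ··c··> v1
  v1 = c.(c.c.(0 | 0) + b.0) | ··c··> v2
  v2 = c.c.(0 | 0) + b.0 | ··b··> v3, ··c··> v4
  v3 = 0 | deadlocked
  v4 = c.(0 | 0) | ··c··> v5
  v5 = 0 | 0 | deadlocked
Coarsest stable partition (strong bisimilarity classes):
  B0 = {u0}
  B1 = {u1}
  B2 = {u2}
  B3 = {u3, v4}
  B4 = {u4, v3, v5}
  B5 = {v0}
  B6 = {v1}
  B7 = {v2}
u0 ∈ B0, v0 ∈ B5 → different blocks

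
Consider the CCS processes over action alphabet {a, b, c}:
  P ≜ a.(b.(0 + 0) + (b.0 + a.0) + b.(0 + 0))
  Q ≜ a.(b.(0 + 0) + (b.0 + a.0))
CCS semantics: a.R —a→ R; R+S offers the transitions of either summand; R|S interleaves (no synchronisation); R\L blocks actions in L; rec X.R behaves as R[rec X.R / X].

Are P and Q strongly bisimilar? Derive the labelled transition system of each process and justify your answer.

P's transition system — 4 states:
  p0 = a.(b.(0 + 0) + (b.0 + a.0) + b.(0 + 0)) → -a-> p1
  p1 = b.(0 + 0) + (b.0 + a.0) + b.(0 + 0) → -a-> p2, -b-> p2, -b-> p3
  p2 = 0 → ∅
  p3 = 0 + 0 → ∅
Q's transition system — 4 states:
  q0 = a.(b.(0 + 0) + (b.0 + a.0)) → -a-> q1
  q1 = b.(0 + 0) + (b.0 + a.0) → -a-> q2, -b-> q2, -b-> q3
  q2 = 0 → ∅
  q3 = 0 + 0 → ∅
Partition-refinement fixed point:
  B0 = {p0, q0}
  B1 = {p1, q1}
  B2 = {p2, p3, q2, q3}
p0 ∈ B0, q0 ∈ B0 → same block

bisimilar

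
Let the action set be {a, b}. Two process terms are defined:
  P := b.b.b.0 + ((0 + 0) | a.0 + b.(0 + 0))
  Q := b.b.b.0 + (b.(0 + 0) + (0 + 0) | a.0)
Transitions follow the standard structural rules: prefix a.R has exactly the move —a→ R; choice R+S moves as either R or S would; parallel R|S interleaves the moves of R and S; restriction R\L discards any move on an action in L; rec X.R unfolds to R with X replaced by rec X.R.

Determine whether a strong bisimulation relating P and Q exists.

Reachable graph of P (6 states):
  m0 = b.b.b.0 + ((0 + 0) | a.0 + b.(0 + 0)) has moves -a-> m1, -b-> m2, -b-> m3
  m1 = (0 + 0) | 0 has moves (no moves)
  m2 = 0 + 0 has moves (no moves)
  m3 = b.b.0 has moves -b-> m4
  m4 = b.0 has moves -b-> m5
  m5 = 0 has moves (no moves)
Reachable graph of Q (6 states):
  n0 = b.b.b.0 + (b.(0 + 0) + (0 + 0) | a.0) has moves -a-> n1, -b-> n2, -b-> n3
  n1 = (0 + 0) | 0 has moves (no moves)
  n2 = 0 + 0 has moves (no moves)
  n3 = b.b.0 has moves -b-> n4
  n4 = b.0 has moves -b-> n5
  n5 = 0 has moves (no moves)
Coarsest stable partition (strong bisimilarity classes):
  B0 = {m0, n0}
  B1 = {m3, n3}
  B2 = {m4, n4}
  B3 = {m1, m2, m5, n1, n2, n5}
m0 ∈ B0, n0 ∈ B0 → same block

bisimilar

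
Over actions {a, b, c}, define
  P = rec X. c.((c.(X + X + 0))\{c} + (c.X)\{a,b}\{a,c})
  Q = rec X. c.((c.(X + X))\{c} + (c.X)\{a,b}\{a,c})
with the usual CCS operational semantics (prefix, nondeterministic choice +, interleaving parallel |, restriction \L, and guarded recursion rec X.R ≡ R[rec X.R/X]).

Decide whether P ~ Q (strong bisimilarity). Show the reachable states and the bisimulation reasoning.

Reachable graph of P (2 states):
  u0 = rec X. c.((c.(X + X + 0))\{c} + (c.X)\{a,b}\{a,c}) | —c→ u1
  u1 = (c.((rec X. c.((c.(X + X + 0))\{c} + (c.X)\{a,b}\{a,c})) + (rec X. c.((c.(X + X + 0))\{c} + (c.X)\{a,b}\{a,c})) + 0))\{c} + (c.(rec X. c.((c.(X + X + 0))\{c} + (c.X)\{a,b}\{a,c})))\{a,b}\{a,c} | (no moves)
Reachable graph of Q (2 states):
  v0 = rec X. c.((c.(X + X))\{c} + (c.X)\{a,b}\{a,c}) | —c→ v1
  v1 = (c.((rec X. c.((c.(X + X))\{c} + (c.X)\{a,b}\{a,c})) + (rec X. c.((c.(X + X))\{c} + (c.X)\{a,b}\{a,c}))))\{c} + (c.(rec X. c.((c.(X + X))\{c} + (c.X)\{a,b}\{a,c})))\{a,b}\{a,c} | (no moves)
Partition-refinement fixed point:
  B0 = {u0, v0}
  B1 = {u1, v1}
u0 ∈ B0, v0 ∈ B0 → same block

bisimilar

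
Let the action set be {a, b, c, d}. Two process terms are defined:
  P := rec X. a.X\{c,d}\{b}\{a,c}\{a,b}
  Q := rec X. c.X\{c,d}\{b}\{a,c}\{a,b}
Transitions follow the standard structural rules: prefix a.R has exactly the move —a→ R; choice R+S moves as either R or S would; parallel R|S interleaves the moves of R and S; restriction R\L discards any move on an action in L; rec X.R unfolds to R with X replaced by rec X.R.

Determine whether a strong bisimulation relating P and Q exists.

Reachable graph of P (2 states):
  m0 = rec X. a.X\{c,d}\{b}\{a,c}\{a,b} → =a=> m1
  m1 = (rec X. a.X\{c,d}\{b}\{a,c}\{a,b})\{c,d}\{b}\{a,c}\{a,b} → stopped
Reachable graph of Q (2 states):
  n0 = rec X. c.X\{c,d}\{b}\{a,c}\{a,b} → =c=> n1
  n1 = (rec X. c.X\{c,d}\{b}\{a,c}\{a,b})\{c,d}\{b}\{a,c}\{a,b} → stopped
Partition-refinement fixed point:
  B0 = {m0}
  B1 = {m1, n1}
  B2 = {n0}
m0 ∈ B0, n0 ∈ B2 → different blocks

not bisimilar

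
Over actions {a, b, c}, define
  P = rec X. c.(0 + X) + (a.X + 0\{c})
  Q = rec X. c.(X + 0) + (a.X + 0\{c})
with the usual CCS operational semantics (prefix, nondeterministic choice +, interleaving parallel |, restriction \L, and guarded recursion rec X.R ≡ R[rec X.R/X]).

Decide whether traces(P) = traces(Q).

YES

LTS(P): 2 reachable states
  u0 = rec X. c.(0 + X) + (a.X + 0\{c}) :: —a→ u0, —c→ u1
  u1 = 0 + (rec X. c.(0 + X) + (a.X + 0\{c})) :: —a→ u0, —c→ u1
LTS(Q): 2 reachable states
  v0 = rec X. c.(X + 0) + (a.X + 0\{c}) :: —a→ v0, —c→ v1
  v1 = (rec X. c.(X + 0) + (a.X + 0\{c})) + 0 :: —a→ v0, —c→ v1
Bisimilarity quotient blocks:
  B0 = {u0, u1, v0, v1}
u0 ∈ B0, v0 ∈ B0 → same block
Bisimilar ⇒ trace-equivalent.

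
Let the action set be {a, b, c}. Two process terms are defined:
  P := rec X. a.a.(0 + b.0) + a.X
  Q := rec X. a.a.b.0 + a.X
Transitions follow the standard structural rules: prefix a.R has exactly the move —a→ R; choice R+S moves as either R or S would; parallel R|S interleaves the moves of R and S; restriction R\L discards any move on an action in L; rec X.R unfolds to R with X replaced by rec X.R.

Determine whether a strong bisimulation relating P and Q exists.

P ~ Q

LTS(P): 4 reachable states
  m0 = rec X. a.a.(0 + b.0) + a.X | -a-> m0, -a-> m1
  m1 = a.(0 + b.0) | -a-> m2
  m2 = 0 + b.0 | -b-> m3
  m3 = 0 | ·
LTS(Q): 4 reachable states
  n0 = rec X. a.a.b.0 + a.X | -a-> n0, -a-> n1
  n1 = a.b.0 | -a-> n2
  n2 = b.0 | -b-> n3
  n3 = 0 | ·
Partition-refinement fixed point:
  B0 = {m0, n0}
  B1 = {m1, n1}
  B2 = {m2, n2}
  B3 = {m3, n3}
m0 ∈ B0, n0 ∈ B0 → same block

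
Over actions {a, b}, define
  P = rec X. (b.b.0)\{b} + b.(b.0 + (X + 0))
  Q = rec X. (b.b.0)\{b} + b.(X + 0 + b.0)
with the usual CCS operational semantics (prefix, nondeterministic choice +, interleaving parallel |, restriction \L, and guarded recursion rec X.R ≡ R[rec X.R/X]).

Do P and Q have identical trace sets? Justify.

traces(P) = traces(Q)

LTS(P): 3 reachable states
  p0 = rec X. (b.b.0)\{b} + b.(b.0 + (X + 0)) | ··b··> p1
  p1 = b.0 + ((rec X. (b.b.0)\{b} + b.(b.0 + (X + 0))) + 0) | ··b··> p1, ··b··> p2
  p2 = 0 | ∅
LTS(Q): 3 reachable states
  q0 = rec X. (b.b.0)\{b} + b.(X + 0 + b.0) | ··b··> q1
  q1 = (rec X. (b.b.0)\{b} + b.(X + 0 + b.0)) + 0 + b.0 | ··b··> q1, ··b··> q2
  q2 = 0 | ∅
Bisimilarity quotient blocks:
  B0 = {p0, q0}
  B1 = {p1, q1}
  B2 = {p2, q2}
p0 ∈ B0, q0 ∈ B0 → same block
Bisimilar ⇒ trace-equivalent.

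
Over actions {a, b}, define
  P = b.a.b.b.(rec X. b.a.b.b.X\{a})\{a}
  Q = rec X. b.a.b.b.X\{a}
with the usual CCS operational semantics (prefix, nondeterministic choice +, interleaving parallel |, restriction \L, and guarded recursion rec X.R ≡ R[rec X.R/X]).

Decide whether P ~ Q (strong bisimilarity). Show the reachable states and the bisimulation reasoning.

Reachable graph of P (6 states):
  s0 = b.a.b.b.(rec X. b.a.b.b.X\{a})\{a} ⊢ ··b··> s1
  s1 = a.b.b.(rec X. b.a.b.b.X\{a})\{a} ⊢ ··a··> s2
  s2 = b.b.(rec X. b.a.b.b.X\{a})\{a} ⊢ ··b··> s3
  s3 = b.(rec X. b.a.b.b.X\{a})\{a} ⊢ ··b··> s4
  s4 = (rec X. b.a.b.b.X\{a})\{a} ⊢ ··b··> s5
  s5 = (a.b.b.(rec X. b.a.b.b.X\{a})\{a})\{a} ⊢ ∅
Reachable graph of Q (6 states):
  t0 = rec X. b.a.b.b.X\{a} ⊢ ··b··> t1
  t1 = a.b.b.(rec X. b.a.b.b.X\{a})\{a} ⊢ ··a··> t2
  t2 = b.b.(rec X. b.a.b.b.X\{a})\{a} ⊢ ··b··> t3
  t3 = b.(rec X. b.a.b.b.X\{a})\{a} ⊢ ··b··> t4
  t4 = (rec X. b.a.b.b.X\{a})\{a} ⊢ ··b··> t5
  t5 = (a.b.b.(rec X. b.a.b.b.X\{a})\{a})\{a} ⊢ ∅
Bisimilarity quotient blocks:
  B0 = {s0, t0}
  B1 = {s1, t1}
  B2 = {s2, t2}
  B3 = {s3, t3}
  B4 = {s4, t4}
  B5 = {s5, t5}
s0 ∈ B0, t0 ∈ B0 → same block

YES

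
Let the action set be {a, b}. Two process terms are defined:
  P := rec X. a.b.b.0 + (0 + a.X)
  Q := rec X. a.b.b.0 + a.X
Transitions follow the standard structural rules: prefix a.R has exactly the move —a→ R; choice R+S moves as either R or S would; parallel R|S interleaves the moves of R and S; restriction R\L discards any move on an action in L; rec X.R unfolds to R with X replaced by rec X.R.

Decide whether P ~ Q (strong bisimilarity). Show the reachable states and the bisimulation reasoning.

LTS(P): 4 reachable states
  u0 = rec X. a.b.b.0 + (0 + a.X) has moves ··a··> u0, ··a··> u1
  u1 = b.b.0 has moves ··b··> u2
  u2 = b.0 has moves ··b··> u3
  u3 = 0 has moves deadlocked
LTS(Q): 4 reachable states
  v0 = rec X. a.b.b.0 + a.X has moves ··a··> v0, ··a··> v1
  v1 = b.b.0 has moves ··b··> v2
  v2 = b.0 has moves ··b··> v3
  v3 = 0 has moves deadlocked
Coarsest stable partition (strong bisimilarity classes):
  B0 = {u0, v0}
  B1 = {u1, v1}
  B2 = {u2, v2}
  B3 = {u3, v3}
u0 ∈ B0, v0 ∈ B0 → same block

YES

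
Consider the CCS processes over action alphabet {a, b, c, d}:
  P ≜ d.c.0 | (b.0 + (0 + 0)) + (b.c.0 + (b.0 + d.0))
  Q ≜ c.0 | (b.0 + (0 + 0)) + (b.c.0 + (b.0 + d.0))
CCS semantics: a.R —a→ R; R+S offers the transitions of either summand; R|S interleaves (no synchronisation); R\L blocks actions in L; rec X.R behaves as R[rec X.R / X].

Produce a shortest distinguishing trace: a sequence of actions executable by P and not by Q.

bd

LTS(P): 8 reachable states
  p0 = d.c.0 | (b.0 + (0 + 0)) + (b.c.0 + (b.0 + d.0)) | —b→ p1, —b→ p2, —b→ p3, —d→ p1, —d→ p4
  p1 = 0 | (no moves)
  p2 = c.0 | —c→ p1
  p3 = d.c.0 | 0 | —d→ p5
  p4 = c.0 | (b.0 + (0 + 0)) | —b→ p5, —c→ p6
  p5 = c.0 | 0 | —c→ p7
  p6 = 0 | (b.0 + (0 + 0)) | —b→ p7
  p7 = 0 | 0 | (no moves)
LTS(Q): 6 reachable states
  q0 = c.0 | (b.0 + (0 + 0)) + (b.c.0 + (b.0 + d.0)) | —b→ q1, —b→ q2, —b→ q3, —c→ q4, —d→ q1
  q1 = 0 | (no moves)
  q2 = c.0 | —c→ q1
  q3 = c.0 | 0 | —c→ q5
  q4 = 0 | (b.0 + (0 + 0)) | —b→ q5
  q5 = 0 | 0 | (no moves)
Trace ⟨bd⟩ through P, begin at {p0}:
  after b @ step 1: {p1, p2, p3}
  after d @ step 2: {p5}
  ✓ P
Trace ⟨bd⟩ through Q, begin at {q0}:
  after b @ step 1: {q1, q2, q3}
  after d @ step 2: no successor for Q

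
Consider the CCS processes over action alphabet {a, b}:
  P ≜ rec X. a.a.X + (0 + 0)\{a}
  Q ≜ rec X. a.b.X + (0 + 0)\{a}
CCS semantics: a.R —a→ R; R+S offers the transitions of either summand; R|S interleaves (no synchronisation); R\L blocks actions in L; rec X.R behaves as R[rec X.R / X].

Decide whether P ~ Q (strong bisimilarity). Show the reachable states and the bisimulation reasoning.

P ≁ Q

P's transition system — 2 states:
  m0 = rec X. a.a.X + (0 + 0)\{a} → -a-> m1
  m1 = a.(rec X. a.a.X + (0 + 0)\{a}) → -a-> m0
Q's transition system — 2 states:
  n0 = rec X. a.b.X + (0 + 0)\{a} → -a-> n1
  n1 = b.(rec X. a.b.X + (0 + 0)\{a}) → -b-> n0
Bisimilarity quotient blocks:
  B0 = {m0, m1}
  B1 = {n0}
  B2 = {n1}
m0 ∈ B0, n0 ∈ B1 → different blocks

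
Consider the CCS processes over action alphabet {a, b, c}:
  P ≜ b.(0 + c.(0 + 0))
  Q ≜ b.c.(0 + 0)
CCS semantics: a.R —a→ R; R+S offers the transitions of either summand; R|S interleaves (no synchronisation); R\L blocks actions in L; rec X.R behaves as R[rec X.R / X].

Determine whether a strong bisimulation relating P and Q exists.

YES

LTS(P): 3 reachable states
  m0 = b.(0 + c.(0 + 0)) | —b→ m1
  m1 = 0 + c.(0 + 0) | —c→ m2
  m2 = 0 + 0 | deadlocked
LTS(Q): 3 reachable states
  n0 = b.c.(0 + 0) | —b→ n1
  n1 = c.(0 + 0) | —c→ n2
  n2 = 0 + 0 | deadlocked
Coarsest stable partition (strong bisimilarity classes):
  B0 = {m0, n0}
  B1 = {m1, n1}
  B2 = {m2, n2}
m0 ∈ B0, n0 ∈ B0 → same block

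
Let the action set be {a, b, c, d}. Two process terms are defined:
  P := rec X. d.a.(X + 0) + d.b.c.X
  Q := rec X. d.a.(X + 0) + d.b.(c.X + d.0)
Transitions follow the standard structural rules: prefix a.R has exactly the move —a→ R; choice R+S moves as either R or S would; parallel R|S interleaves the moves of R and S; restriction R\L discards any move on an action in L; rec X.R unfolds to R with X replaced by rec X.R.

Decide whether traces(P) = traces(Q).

traces(P) ≠ traces(Q) — witness ⟨dbd⟩

P's transition system — 5 states:
  m0 = rec X. d.a.(X + 0) + d.b.c.X → --d--▸ m1, --d--▸ m2
  m1 = a.((rec X. d.a.(X + 0) + d.b.c.X) + 0) → --a--▸ m3
  m2 = b.c.(rec X. d.a.(X + 0) + d.b.c.X) → --b--▸ m4
  m3 = (rec X. d.a.(X + 0) + d.b.c.X) + 0 → --d--▸ m1, --d--▸ m2
  m4 = c.(rec X. d.a.(X + 0) + d.b.c.X) → --c--▸ m0
Q's transition system — 6 states:
  n0 = rec X. d.a.(X + 0) + d.b.(c.X + d.0) → --d--▸ n1, --d--▸ n2
  n1 = a.((rec X. d.a.(X + 0) + d.b.(c.X + d.0)) + 0) → --a--▸ n3
  n2 = b.(c.(rec X. d.a.(X + 0) + d.b.(c.X + d.0)) + d.0) → --b--▸ n4
  n3 = (rec X. d.a.(X + 0) + d.b.(c.X + d.0)) + 0 → --d--▸ n1, --d--▸ n2
  n4 = c.(rec X. d.a.(X + 0) + d.b.(c.X + d.0)) + d.0 → --c--▸ n0, --d--▸ n5
  n5 = 0 → stopped
Trace ⟨dbd⟩ through Q, begin at {n0}:
  after d @ step 1: {n1, n2}
  after b @ step 2: {n4}
  after d @ step 3: {n5}
  — Q admits the full trace.
Trace ⟨dbd⟩ through P, begin at {m0}:
  after d @ step 1: {m1, m2}
  after b @ step 2: {m4}
  after d @ step 3: ∅  — P cannot continue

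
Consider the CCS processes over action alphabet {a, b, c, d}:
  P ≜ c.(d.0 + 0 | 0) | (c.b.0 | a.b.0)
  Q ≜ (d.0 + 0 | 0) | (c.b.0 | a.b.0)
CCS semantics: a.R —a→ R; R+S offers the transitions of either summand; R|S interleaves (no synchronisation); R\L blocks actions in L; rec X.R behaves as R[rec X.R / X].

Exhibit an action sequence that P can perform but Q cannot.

Reachable graph of P (27 states):
  p0 = c.(d.0 + 0 | 0) | (c.b.0 | a.b.0) | —a→ p1, —c→ p2, —c→ p3
  p1 = c.(d.0 + 0 | 0) | (c.b.0 | b.0) | —b→ p4, —c→ p5, —c→ p6
  p2 = (d.0 + 0 | 0) | (c.b.0 | a.b.0) | —a→ p5, —c→ p7, —d→ p8
  p3 = c.(d.0 + 0 | 0) | (b.0 | a.b.0) | —a→ p6, —b→ p9, —c→ p7
  p4 = c.(d.0 + 0 | 0) | (c.b.0 | 0) | —c→ p10, —c→ p11
  p5 = (d.0 + 0 | 0) | (c.b.0 | b.0) | —b→ p10, —c→ p12, —d→ p13
  p6 = c.(d.0 + 0 | 0) | (b.0 | b.0) | —b→ p11, —b→ p14, —c→ p12
  p7 = (d.0 + 0 | 0) | (b.0 | a.b.0) | —a→ p12, —b→ p15, —d→ p16
  p8 = 0 | (c.b.0 | a.b.0) | —a→ p13, —c→ p16
  p9 = c.(d.0 + 0 | 0) | (0 | a.b.0) | —a→ p14, —c→ p15
  p10 = (d.0 + 0 | 0) | (c.b.0 | 0) | —c→ p17, —d→ p18
  p11 = c.(d.0 + 0 | 0) | (b.0 | 0) | —b→ p19, —c→ p17
  p12 = (d.0 + 0 | 0) | (b.0 | b.0) | —b→ p17, —b→ p20, —d→ p21
  p13 = 0 | (c.b.0 | b.0) | —b→ p18, —c→ p21
  p14 = c.(d.0 + 0 | 0) | (0 | b.0) | —b→ p19, —c→ p20
  p15 = (d.0 + 0 | 0) | (0 | a.b.0) | —a→ p20, —d→ p22
  p16 = 0 | (b.0 | a.b.0) | —a→ p21, —b→ p22
  p17 = (d.0 + 0 | 0) | (b.0 | 0) | —b→ p23, —d→ p24
  p18 = 0 | (c.b.0 | 0) | —c→ p24
  p19 = c.(d.0 + 0 | 0) | (0 | 0) | —c→ p23
  p20 = (d.0 + 0 | 0) | (0 | b.0) | —b→ p23, —d→ p25
  p21 = 0 | (b.0 | b.0) | —b→ p24, —b→ p25
  p22 = 0 | (0 | a.b.0) | —a→ p25
  p23 = (d.0 + 0 | 0) | (0 | 0) | —d→ p26
  p24 = 0 | (b.0 | 0) | —b→ p26
  p25 = 0 | (0 | b.0) | —b→ p26
  p26 = 0 | (0 | 0) | (no moves)
Reachable graph of Q (18 states):
  q0 = (d.0 + 0 | 0) | (c.b.0 | a.b.0) | —a→ q1, —c→ q2, —d→ q3
  q1 = (d.0 + 0 | 0) | (c.b.0 | b.0) | —b→ q4, —c→ q5, —d→ q6
  q2 = (d.0 + 0 | 0) | (b.0 | a.b.0) | —a→ q5, —b→ q7, —d→ q8
  q3 = 0 | (c.b.0 | a.b.0) | —a→ q6, —c→ q8
  q4 = (d.0 + 0 | 0) | (c.b.0 | 0) | —c→ q9, —d→ q10
  q5 = (d.0 + 0 | 0) | (b.0 | b.0) | —b→ q11, —b→ q9, —d→ q12
  q6 = 0 | (c.b.0 | b.0) | —b→ q10, —c→ q12
  q7 = (d.0 + 0 | 0) | (0 | a.b.0) | —a→ q11, —d→ q13
  q8 = 0 | (b.0 | a.b.0) | —a→ q12, —b→ q13
  q9 = (d.0 + 0 | 0) | (b.0 | 0) | —b→ q14, —d→ q15
  q10 = 0 | (c.b.0 | 0) | —c→ q15
  q11 = (d.0 + 0 | 0) | (0 | b.0) | —b→ q14, —d→ q16
  q12 = 0 | (b.0 | b.0) | —b→ q15, —b→ q16
  q13 = 0 | (0 | a.b.0) | —a→ q16
  q14 = (d.0 + 0 | 0) | (0 | 0) | —d→ q17
  q15 = 0 | (b.0 | 0) | —b→ q17
  q16 = 0 | (0 | b.0) | —b→ q17
  q17 = 0 | (0 | 0) | (no moves)
Run σ = ⟨cc⟩ on P: start {p0}
  [1] c ⇒ {p2, p3}
  [2] c ⇒ {p7}
  — P admits the full trace.
Run σ = ⟨cc⟩ on Q: start {q0}
  [1] c ⇒ {q2}
  [2] c ⇒ ∅ (Q stuck)

cc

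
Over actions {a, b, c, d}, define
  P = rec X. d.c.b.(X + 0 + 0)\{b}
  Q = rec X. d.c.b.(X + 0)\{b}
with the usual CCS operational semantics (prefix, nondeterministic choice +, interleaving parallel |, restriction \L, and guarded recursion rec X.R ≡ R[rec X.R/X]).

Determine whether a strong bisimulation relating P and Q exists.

LTS(P): 6 reachable states
  m0 = rec X. d.c.b.(X + 0 + 0)\{b} has moves —d→ m1
  m1 = c.b.((rec X. d.c.b.(X + 0 + 0)\{b}) + 0 + 0)\{b} has moves —c→ m2
  m2 = b.((rec X. d.c.b.(X + 0 + 0)\{b}) + 0 + 0)\{b} has moves —b→ m3
  m3 = ((rec X. d.c.b.(X + 0 + 0)\{b}) + 0 + 0)\{b} has moves —d→ m4
  m4 = (c.b.((rec X. d.c.b.(X + 0 + 0)\{b}) + 0 + 0)\{b})\{b} has moves —c→ m5
  m5 = (b.((rec X. d.c.b.(X + 0 + 0)\{b}) + 0 + 0)\{b})\{b} has moves ·
LTS(Q): 6 reachable states
  n0 = rec X. d.c.b.(X + 0)\{b} has moves —d→ n1
  n1 = c.b.((rec X. d.c.b.(X + 0)\{b}) + 0)\{b} has moves —c→ n2
  n2 = b.((rec X. d.c.b.(X + 0)\{b}) + 0)\{b} has moves —b→ n3
  n3 = ((rec X. d.c.b.(X + 0)\{b}) + 0)\{b} has moves —d→ n4
  n4 = (c.b.((rec X. d.c.b.(X + 0)\{b}) + 0)\{b})\{b} has moves —c→ n5
  n5 = (b.((rec X. d.c.b.(X + 0)\{b}) + 0)\{b})\{b} has moves ·
Coarsest stable partition (strong bisimilarity classes):
  B0 = {m0, n0}
  B1 = {m1, n1}
  B2 = {m2, n2}
  B3 = {m3, n3}
  B4 = {m4, n4}
  B5 = {m5, n5}
m0 ∈ B0, n0 ∈ B0 → same block

P ~ Q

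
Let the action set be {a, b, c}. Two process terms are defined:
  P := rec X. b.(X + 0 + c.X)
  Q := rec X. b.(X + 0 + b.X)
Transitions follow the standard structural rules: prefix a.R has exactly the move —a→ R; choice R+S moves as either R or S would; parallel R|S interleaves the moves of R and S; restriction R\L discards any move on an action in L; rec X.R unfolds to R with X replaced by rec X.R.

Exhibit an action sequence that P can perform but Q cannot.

bc

Reachable graph of P (2 states):
  s0 = rec X. b.(X + 0 + c.X) :: -b-> s1
  s1 = (rec X. b.(X + 0 + c.X)) + 0 + c.(rec X. b.(X + 0 + c.X)) :: -b-> s1, -c-> s0
Reachable graph of Q (2 states):
  t0 = rec X. b.(X + 0 + b.X) :: -b-> t1
  t1 = (rec X. b.(X + 0 + b.X)) + 0 + b.(rec X. b.(X + 0 + b.X)) :: -b-> t0, -b-> t1
Trace ⟨bc⟩ through P, begin at {s0}:
  step 1 (b): {s1}
  step 2 (c): {s0}
  P completes σ.
Trace ⟨bc⟩ through Q, begin at {t0}:
  step 1 (b): {t1}
  step 2 (c): ∅  — Q cannot continue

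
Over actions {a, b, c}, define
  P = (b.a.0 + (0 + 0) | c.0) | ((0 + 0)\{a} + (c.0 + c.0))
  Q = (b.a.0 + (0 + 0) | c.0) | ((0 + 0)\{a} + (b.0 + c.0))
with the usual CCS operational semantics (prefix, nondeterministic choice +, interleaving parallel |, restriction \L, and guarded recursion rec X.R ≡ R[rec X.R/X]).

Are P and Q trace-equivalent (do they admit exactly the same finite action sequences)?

trace-distinct — witness ⟨bb⟩

P's transition system — 8 states:
  s0 = (b.a.0 + (0 + 0) | c.0) | ((0 + 0)\{a} + (c.0 + c.0)) | —b→ s1, —c→ s2, —c→ s3
  s1 = a.0 | ((0 + 0)\{a} + (c.0 + c.0)) | —a→ s4, —c→ s5
  s2 = (0 + 0) | 0 | ((0 + 0)\{a} + (c.0 + c.0)) | —c→ s6
  s3 = (b.a.0 + (0 + 0) | c.0) | 0 | —b→ s5, —c→ s6
  s4 = 0 | ((0 + 0)\{a} + (c.0 + c.0)) | —c→ s7
  s5 = a.0 | 0 | —a→ s7
  s6 = (0 + 0) | 0 | 0 | deadlocked
  s7 = 0 | 0 | deadlocked
Q's transition system — 8 states:
  t0 = (b.a.0 + (0 + 0) | c.0) | ((0 + 0)\{a} + (b.0 + c.0)) | —b→ t1, —b→ t2, —c→ t1, —c→ t3
  t1 = (b.a.0 + (0 + 0) | c.0) | 0 | —b→ t4, —c→ t5
  t2 = a.0 | ((0 + 0)\{a} + (b.0 + c.0)) | —a→ t6, —b→ t4, —c→ t4
  t3 = (0 + 0) | 0 | ((0 + 0)\{a} + (b.0 + c.0)) | —b→ t5, —c→ t5
  t4 = a.0 | 0 | —a→ t7
  t5 = (0 + 0) | 0 | 0 | deadlocked
  t6 = 0 | ((0 + 0)\{a} + (b.0 + c.0)) | —b→ t7, —c→ t7
  t7 = 0 | 0 | deadlocked
Executing bb from Q (initial set {t0}):
  after b @ step 1: {t1, t2}
  after b @ step 2: {t4}
  Q completes σ.
Executing bb from P (initial set {s0}):
  after b @ step 1: {s1}
  after b @ step 2: ∅ (P stuck)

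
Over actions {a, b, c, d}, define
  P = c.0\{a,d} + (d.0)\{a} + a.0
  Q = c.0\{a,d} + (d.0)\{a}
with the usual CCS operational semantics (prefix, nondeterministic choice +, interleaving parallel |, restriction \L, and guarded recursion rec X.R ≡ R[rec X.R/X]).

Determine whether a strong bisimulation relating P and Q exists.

NO

LTS(P): 4 reachable states
  u0 = c.0\{a,d} + (d.0)\{a} + a.0 → =a=> u1, =c=> u2, =d=> u3
  u1 = 0 → ∅
  u2 = 0\{a,d} → ∅
  u3 = 0\{a} → ∅
LTS(Q): 3 reachable states
  v0 = c.0\{a,d} + (d.0)\{a} → =c=> v1, =d=> v2
  v1 = 0\{a,d} → ∅
  v2 = 0\{a} → ∅
Bisimilarity quotient blocks:
  B0 = {u0}
  B1 = {u1, u2, u3, v1, v2}
  B2 = {v0}
u0 ∈ B0, v0 ∈ B2 → different blocks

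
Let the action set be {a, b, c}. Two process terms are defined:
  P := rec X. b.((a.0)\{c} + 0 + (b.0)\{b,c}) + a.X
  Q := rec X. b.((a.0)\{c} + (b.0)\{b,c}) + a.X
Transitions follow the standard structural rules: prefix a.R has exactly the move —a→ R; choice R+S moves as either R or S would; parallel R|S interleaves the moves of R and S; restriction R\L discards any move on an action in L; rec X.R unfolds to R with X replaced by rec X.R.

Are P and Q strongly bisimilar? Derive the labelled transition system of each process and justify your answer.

LTS(P): 3 reachable states
  m0 = rec X. b.((a.0)\{c} + 0 + (b.0)\{b,c}) + a.X :: —a→ m0, —b→ m1
  m1 = (a.0)\{c} + 0 + (b.0)\{b,c} :: —a→ m2
  m2 = 0\{c} :: stopped
LTS(Q): 3 reachable states
  n0 = rec X. b.((a.0)\{c} + (b.0)\{b,c}) + a.X :: —a→ n0, —b→ n1
  n1 = (a.0)\{c} + (b.0)\{b,c} :: —a→ n2
  n2 = 0\{c} :: stopped
Bisimilarity quotient blocks:
  B0 = {m0, n0}
  B1 = {m1, n1}
  B2 = {m2, n2}
m0 ∈ B0, n0 ∈ B0 → same block

bisimilar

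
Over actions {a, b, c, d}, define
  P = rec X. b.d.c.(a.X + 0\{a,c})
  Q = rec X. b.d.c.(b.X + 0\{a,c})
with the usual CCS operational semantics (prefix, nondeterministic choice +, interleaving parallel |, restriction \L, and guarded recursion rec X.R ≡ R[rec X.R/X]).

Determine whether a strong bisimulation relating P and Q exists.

LTS(P): 4 reachable states
  s0 = rec X. b.d.c.(a.X + 0\{a,c}) → —b→ s1
  s1 = d.c.(a.(rec X. b.d.c.(a.X + 0\{a,c})) + 0\{a,c}) → —d→ s2
  s2 = c.(a.(rec X. b.d.c.(a.X + 0\{a,c})) + 0\{a,c}) → —c→ s3
  s3 = a.(rec X. b.d.c.(a.X + 0\{a,c})) + 0\{a,c} → —a→ s0
LTS(Q): 4 reachable states
  t0 = rec X. b.d.c.(b.X + 0\{a,c}) → —b→ t1
  t1 = d.c.(b.(rec X. b.d.c.(b.X + 0\{a,c})) + 0\{a,c}) → —d→ t2
  t2 = c.(b.(rec X. b.d.c.(b.X + 0\{a,c})) + 0\{a,c}) → —c→ t3
  t3 = b.(rec X. b.d.c.(b.X + 0\{a,c})) + 0\{a,c} → —b→ t0
Bisimilarity quotient blocks:
  B0 = {s0}
  B1 = {s1}
  B2 = {s2}
  B3 = {s3}
  B4 = {t0}
  B5 = {t1}
  B6 = {t2}
  B7 = {t3}
s0 ∈ B0, t0 ∈ B4 → different blocks

not bisimilar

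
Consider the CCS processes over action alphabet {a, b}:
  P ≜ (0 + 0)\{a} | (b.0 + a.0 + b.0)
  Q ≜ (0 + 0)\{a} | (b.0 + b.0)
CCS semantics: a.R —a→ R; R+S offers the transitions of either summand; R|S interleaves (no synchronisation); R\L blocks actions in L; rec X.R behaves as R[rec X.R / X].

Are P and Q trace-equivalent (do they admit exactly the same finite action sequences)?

trace-distinct — witness ⟨a⟩

P's transition system — 2 states:
  p0 = (0 + 0)\{a} | (b.0 + a.0 + b.0) has moves =a=> p1, =b=> p1
  p1 = (0 + 0)\{a} | 0 has moves ·
Q's transition system — 2 states:
  q0 = (0 + 0)\{a} | (b.0 + b.0) has moves =b=> q1
  q1 = (0 + 0)\{a} | 0 has moves ·
Trace ⟨a⟩ through P, begin at {p0}:
  step 1 (a): {p1}
  — P admits the full trace.
Trace ⟨a⟩ through Q, begin at {q0}:
  step 1 (a): ∅  — Q cannot continue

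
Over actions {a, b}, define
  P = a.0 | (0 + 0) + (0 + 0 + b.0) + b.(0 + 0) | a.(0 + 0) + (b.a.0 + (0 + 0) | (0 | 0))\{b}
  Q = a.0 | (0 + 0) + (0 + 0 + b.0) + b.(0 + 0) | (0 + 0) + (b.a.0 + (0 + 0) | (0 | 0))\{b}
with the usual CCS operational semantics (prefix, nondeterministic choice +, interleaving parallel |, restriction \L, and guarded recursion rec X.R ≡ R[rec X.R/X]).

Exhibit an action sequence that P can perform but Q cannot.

Reachable graph of P (6 states):
  u0 = a.0 | (0 + 0) + (0 + 0 + b.0) + b.(0 + 0) | a.(0 + 0) + (b.a.0 + (0 + 0) | (0 | 0))\{b} | =a=> u1, =a=> u2, =b=> u3, =b=> u4
  u1 = 0 | (0 + 0) | stopped
  u2 = b.(0 + 0) | (0 + 0) | =b=> u5
  u3 = (0 + 0) | a.(0 + 0) | =a=> u5
  u4 = 0 | stopped
  u5 = (0 + 0) | (0 + 0) | stopped
Reachable graph of Q (4 states):
  v0 = a.0 | (0 + 0) + (0 + 0 + b.0) + b.(0 + 0) | (0 + 0) + (b.a.0 + (0 + 0) | (0 | 0))\{b} | =a=> v1, =b=> v2, =b=> v3
  v1 = 0 | (0 + 0) | stopped
  v2 = (0 + 0) | (0 + 0) | stopped
  v3 = 0 | stopped
Executing ab from P (initial set {u0}):
  [1] a ⇒ {u1, u2}
  [2] b ⇒ {u5}
  P completes σ.
Executing ab from Q (initial set {v0}):
  [1] a ⇒ {v1}
  [2] b ⇒ ∅  — Q cannot continue

ab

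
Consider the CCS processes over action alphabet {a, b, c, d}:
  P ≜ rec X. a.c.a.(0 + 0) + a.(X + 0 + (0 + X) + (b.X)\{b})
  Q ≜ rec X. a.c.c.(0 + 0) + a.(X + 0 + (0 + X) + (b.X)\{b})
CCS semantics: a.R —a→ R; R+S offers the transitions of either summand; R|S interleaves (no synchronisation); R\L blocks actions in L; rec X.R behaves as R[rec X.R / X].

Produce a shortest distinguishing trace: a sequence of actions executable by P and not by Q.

aca

Reachable graph of P (5 states):
  p0 = rec X. a.c.a.(0 + 0) + a.(X + 0 + (0 + X) + (b.X)\{b}) | ··a··> p1, ··a··> p2
  p1 = (rec X. a.c.a.(0 + 0) + a.(X + 0 + (0 + X) + (b.X)\{b})) + 0 + (0 + (rec X. a.c.a.(0 + 0) + a.(X + 0 + (0 + X) + (b.X)\{b}))) + (b.(rec X. a.c.a.(0 + 0) + a.(X + 0 + (0 + X) + (b.X)\{b})))\{b} | ··a··> p1, ··a··> p2
  p2 = c.a.(0 + 0) | ··c··> p3
  p3 = a.(0 + 0) | ··a··> p4
  p4 = 0 + 0 | ·
Reachable graph of Q (5 states):
  q0 = rec X. a.c.c.(0 + 0) + a.(X + 0 + (0 + X) + (b.X)\{b}) | ··a··> q1, ··a··> q2
  q1 = (rec X. a.c.c.(0 + 0) + a.(X + 0 + (0 + X) + (b.X)\{b})) + 0 + (0 + (rec X. a.c.c.(0 + 0) + a.(X + 0 + (0 + X) + (b.X)\{b}))) + (b.(rec X. a.c.c.(0 + 0) + a.(X + 0 + (0 + X) + (b.X)\{b})))\{b} | ··a··> q1, ··a··> q2
  q2 = c.c.(0 + 0) | ··c··> q3
  q3 = c.(0 + 0) | ··c··> q4
  q4 = 0 + 0 | ·
Executing aca from P (initial set {p0}):
  after a @ step 1: {p1, p2}
  after c @ step 2: {p3}
  after a @ step 3: {p4}
  ✓ P
Executing aca from Q (initial set {q0}):
  after a @ step 1: {q1, q2}
  after c @ step 2: {q3}
  after a @ step 3: ∅  — Q cannot continue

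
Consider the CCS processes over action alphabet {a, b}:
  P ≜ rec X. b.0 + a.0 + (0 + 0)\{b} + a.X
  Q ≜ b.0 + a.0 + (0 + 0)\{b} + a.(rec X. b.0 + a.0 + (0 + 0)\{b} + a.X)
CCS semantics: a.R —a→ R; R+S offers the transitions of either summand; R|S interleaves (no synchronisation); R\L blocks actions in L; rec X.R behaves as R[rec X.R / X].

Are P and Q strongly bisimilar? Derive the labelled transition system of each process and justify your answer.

P ~ Q

Reachable graph of P (2 states):
  s0 = rec X. b.0 + a.0 + (0 + 0)\{b} + a.X ⊢ --a--▸ s0, --a--▸ s1, --b--▸ s1
  s1 = 0 ⊢ ∅
Reachable graph of Q (3 states):
  t0 = b.0 + a.0 + (0 + 0)\{b} + a.(rec X. b.0 + a.0 + (0 + 0)\{b} + a.X) ⊢ --a--▸ t1, --a--▸ t2, --b--▸ t1
  t1 = 0 ⊢ ∅
  t2 = rec X. b.0 + a.0 + (0 + 0)\{b} + a.X ⊢ --a--▸ t1, --a--▸ t2, --b--▸ t1
Partition-refinement fixed point:
  B0 = {s0, t0, t2}
  B1 = {s1, t1}
s0 ∈ B0, t0 ∈ B0 → same block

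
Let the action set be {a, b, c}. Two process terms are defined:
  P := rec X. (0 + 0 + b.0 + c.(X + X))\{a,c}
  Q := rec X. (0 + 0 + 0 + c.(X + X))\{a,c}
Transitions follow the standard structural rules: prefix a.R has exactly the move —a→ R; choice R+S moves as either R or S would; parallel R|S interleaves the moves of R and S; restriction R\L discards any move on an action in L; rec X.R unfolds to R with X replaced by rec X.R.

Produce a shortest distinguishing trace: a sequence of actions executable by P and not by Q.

Reachable graph of P (2 states):
  p0 = rec X. (0 + 0 + b.0 + c.(X + X))\{a,c} ⊢ —b→ p1
  p1 = 0\{a,c} ⊢ ·
Reachable graph of Q (1 states):
  q0 = rec X. (0 + 0 + 0 + c.(X + X))\{a,c} ⊢ ·
Trace ⟨b⟩ through P, begin at {p0}:
  [1] b ⇒ {p1}
  — P admits the full trace.
Trace ⟨b⟩ through Q, begin at {q0}:
  [1] b ⇒ ∅ (Q stuck)

b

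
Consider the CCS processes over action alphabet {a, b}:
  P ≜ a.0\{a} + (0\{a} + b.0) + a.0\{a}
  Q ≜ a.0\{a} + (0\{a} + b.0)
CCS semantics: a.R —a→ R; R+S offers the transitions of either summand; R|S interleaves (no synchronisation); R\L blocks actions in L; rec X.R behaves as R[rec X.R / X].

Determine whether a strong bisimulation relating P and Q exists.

P's transition system — 3 states:
  m0 = a.0\{a} + (0\{a} + b.0) + a.0\{a} has moves -a-> m1, -b-> m2
  m1 = 0\{a} has moves deadlocked
  m2 = 0 has moves deadlocked
Q's transition system — 3 states:
  n0 = a.0\{a} + (0\{a} + b.0) has moves -a-> n1, -b-> n2
  n1 = 0\{a} has moves deadlocked
  n2 = 0 has moves deadlocked
Bisimilarity quotient blocks:
  B0 = {m0, n0}
  B1 = {m1, m2, n1, n2}
m0 ∈ B0, n0 ∈ B0 → same block

P ~ Q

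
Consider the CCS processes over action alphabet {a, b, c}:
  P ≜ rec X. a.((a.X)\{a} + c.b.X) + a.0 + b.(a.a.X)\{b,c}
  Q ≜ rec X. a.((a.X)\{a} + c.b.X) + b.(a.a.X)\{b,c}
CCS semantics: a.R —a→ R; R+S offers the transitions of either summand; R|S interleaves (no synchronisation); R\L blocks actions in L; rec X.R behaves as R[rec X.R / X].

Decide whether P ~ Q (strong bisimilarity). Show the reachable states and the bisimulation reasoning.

P's transition system — 9 states:
  u0 = rec X. a.((a.X)\{a} + c.b.X) + a.0 + b.(a.a.X)\{b,c} → =a=> u1, =a=> u2, =b=> u3
  u1 = (a.(rec X. a.((a.X)\{a} + c.b.X) + a.0 + b.(a.a.X)\{b,c}))\{a} + c.b.(rec X. a.((a.X)\{a} + c.b.X) + a.0 + b.(a.a.X)\{b,c}) → =c=> u4
  u2 = 0 → ·
  u3 = (a.a.(rec X. a.((a.X)\{a} + c.b.X) + a.0 + b.(a.a.X)\{b,c}))\{b,c} → =a=> u5
  u4 = b.(rec X. a.((a.X)\{a} + c.b.X) + a.0 + b.(a.a.X)\{b,c}) → =b=> u0
  u5 = (a.(rec X. a.((a.X)\{a} + c.b.X) + a.0 + b.(a.a.X)\{b,c}))\{b,c} → =a=> u6
  u6 = (rec X. a.((a.X)\{a} + c.b.X) + a.0 + b.(a.a.X)\{b,c})\{b,c} → =a=> u7, =a=> u8
  u7 = ((a.(rec X. a.((a.X)\{a} + c.b.X) + a.0 + b.(a.a.X)\{b,c}))\{a} + c.b.(rec X. a.((a.X)\{a} + c.b.X) + a.0 + b.(a.a.X)\{b,c}))\{b,c} → ·
  u8 = 0\{b,c} → ·
Q's transition system — 7 states:
  v0 = rec X. a.((a.X)\{a} + c.b.X) + b.(a.a.X)\{b,c} → =a=> v1, =b=> v2
  v1 = (a.(rec X. a.((a.X)\{a} + c.b.X) + b.(a.a.X)\{b,c}))\{a} + c.b.(rec X. a.((a.X)\{a} + c.b.X) + b.(a.a.X)\{b,c}) → =c=> v3
  v2 = (a.a.(rec X. a.((a.X)\{a} + c.b.X) + b.(a.a.X)\{b,c}))\{b,c} → =a=> v4
  v3 = b.(rec X. a.((a.X)\{a} + c.b.X) + b.(a.a.X)\{b,c}) → =b=> v0
  v4 = (a.(rec X. a.((a.X)\{a} + c.b.X) + b.(a.a.X)\{b,c}))\{b,c} → =a=> v5
  v5 = (rec X. a.((a.X)\{a} + c.b.X) + b.(a.a.X)\{b,c})\{b,c} → =a=> v6
  v6 = ((a.(rec X. a.((a.X)\{a} + c.b.X) + b.(a.a.X)\{b,c}))\{a} + c.b.(rec X. a.((a.X)\{a} + c.b.X) + b.(a.a.X)\{b,c}))\{b,c} → ·
Coarsest stable partition (strong bisimilarity classes):
  B0 = {u0}
  B1 = {u3, v2}
  B2 = {u5, v4}
  B3 = {u6, v5}
  B4 = {u2, u7, u8, v6}
  B5 = {u1}
  B6 = {u4}
  B7 = {v0}
  B8 = {v1}
  B9 = {v3}
u0 ∈ B0, v0 ∈ B7 → different blocks

NO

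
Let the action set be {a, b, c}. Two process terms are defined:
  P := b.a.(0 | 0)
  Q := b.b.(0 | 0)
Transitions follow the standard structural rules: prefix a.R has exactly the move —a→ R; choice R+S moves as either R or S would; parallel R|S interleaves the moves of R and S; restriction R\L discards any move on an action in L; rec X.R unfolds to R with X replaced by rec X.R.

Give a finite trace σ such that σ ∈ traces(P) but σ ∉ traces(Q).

ba

P's transition system — 3 states:
  s0 = b.a.(0 | 0) :: ··b··> s1
  s1 = a.(0 | 0) :: ··a··> s2
  s2 = 0 | 0 :: ·
Q's transition system — 3 states:
  t0 = b.b.(0 | 0) :: ··b··> t1
  t1 = b.(0 | 0) :: ··b··> t2
  t2 = 0 | 0 :: ·
Run σ = ⟨ba⟩ on P: start {s0}
  after b @ step 1: {s1}
  after a @ step 2: {s2}
  — P admits the full trace.
Run σ = ⟨ba⟩ on Q: start {t0}
  after b @ step 1: {t1}
  after a @ step 2: ∅ (Q stuck)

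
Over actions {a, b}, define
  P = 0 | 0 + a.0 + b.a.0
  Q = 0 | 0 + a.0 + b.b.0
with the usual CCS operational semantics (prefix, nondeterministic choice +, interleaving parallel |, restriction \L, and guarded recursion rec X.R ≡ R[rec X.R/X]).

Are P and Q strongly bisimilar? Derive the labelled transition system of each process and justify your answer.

not bisimilar

Reachable graph of P (3 states):
  s0 = 0 | 0 + a.0 + b.a.0 → ··a··> s1, ··b··> s2
  s1 = 0 → stopped
  s2 = a.0 → ··a··> s1
Reachable graph of Q (3 states):
  t0 = 0 | 0 + a.0 + b.b.0 → ··a··> t1, ··b··> t2
  t1 = 0 → stopped
  t2 = b.0 → ··b··> t1
Partition-refinement fixed point:
  B0 = {s0}
  B1 = {s1, t1}
  B2 = {s2}
  B3 = {t0}
  B4 = {t2}
s0 ∈ B0, t0 ∈ B3 → different blocks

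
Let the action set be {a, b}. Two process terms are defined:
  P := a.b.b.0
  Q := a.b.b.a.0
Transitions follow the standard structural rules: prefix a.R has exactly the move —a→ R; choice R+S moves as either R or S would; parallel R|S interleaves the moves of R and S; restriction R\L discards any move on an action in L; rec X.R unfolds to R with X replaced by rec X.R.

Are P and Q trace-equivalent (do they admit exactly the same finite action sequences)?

NO — witness ⟨abba⟩

P's transition system — 4 states:
  p0 = a.b.b.0 | —a→ p1
  p1 = b.b.0 | —b→ p2
  p2 = b.0 | —b→ p3
  p3 = 0 | deadlocked
Q's transition system — 5 states:
  q0 = a.b.b.a.0 | —a→ q1
  q1 = b.b.a.0 | —b→ q2
  q2 = b.a.0 | —b→ q3
  q3 = a.0 | —a→ q4
  q4 = 0 | deadlocked
Trace ⟨abba⟩ through Q, begin at {q0}:
  step 1 (a): {q1}
  step 2 (b): {q2}
  step 3 (b): {q3}
  step 4 (a): {q4}
  Q completes σ.
Trace ⟨abba⟩ through P, begin at {p0}:
  step 1 (a): {p1}
  step 2 (b): {p2}
  step 3 (b): {p3}
  step 4 (a): ∅ (P stuck)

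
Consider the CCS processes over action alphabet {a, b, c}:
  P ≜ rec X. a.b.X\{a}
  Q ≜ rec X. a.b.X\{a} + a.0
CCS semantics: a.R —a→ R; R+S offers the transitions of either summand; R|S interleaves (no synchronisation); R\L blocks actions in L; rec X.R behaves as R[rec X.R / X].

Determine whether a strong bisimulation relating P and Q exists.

Reachable graph of P (3 states):
  u0 = rec X. a.b.X\{a} :: --a--▸ u1
  u1 = b.(rec X. a.b.X\{a})\{a} :: --b--▸ u2
  u2 = (rec X. a.b.X\{a})\{a} :: stopped
Reachable graph of Q (4 states):
  v0 = rec X. a.b.X\{a} + a.0 :: --a--▸ v1, --a--▸ v2
  v1 = 0 :: stopped
  v2 = b.(rec X. a.b.X\{a} + a.0)\{a} :: --b--▸ v3
  v3 = (rec X. a.b.X\{a} + a.0)\{a} :: stopped
Coarsest stable partition (strong bisimilarity classes):
  B0 = {u0}
  B1 = {u1, v2}
  B2 = {u2, v1, v3}
  B3 = {v0}
u0 ∈ B0, v0 ∈ B3 → different blocks

NO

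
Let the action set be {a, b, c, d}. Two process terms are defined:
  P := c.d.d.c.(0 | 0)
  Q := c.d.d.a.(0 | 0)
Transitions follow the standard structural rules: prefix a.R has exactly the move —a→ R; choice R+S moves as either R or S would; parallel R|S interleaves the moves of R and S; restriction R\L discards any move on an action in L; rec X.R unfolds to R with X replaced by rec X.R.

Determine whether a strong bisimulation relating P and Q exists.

not bisimilar

Reachable graph of P (5 states):
  m0 = c.d.d.c.(0 | 0) | ··c··> m1
  m1 = d.d.c.(0 | 0) | ··d··> m2
  m2 = d.c.(0 | 0) | ··d··> m3
  m3 = c.(0 | 0) | ··c··> m4
  m4 = 0 | 0 | deadlocked
Reachable graph of Q (5 states):
  n0 = c.d.d.a.(0 | 0) | ··c··> n1
  n1 = d.d.a.(0 | 0) | ··d··> n2
  n2 = d.a.(0 | 0) | ··d··> n3
  n3 = a.(0 | 0) | ··a··> n4
  n4 = 0 | 0 | deadlocked
Partition-refinement fixed point:
  B0 = {m0}
  B1 = {m1}
  B2 = {m2}
  B3 = {m3}
  B4 = {m4, n4}
  B5 = {n0}
  B6 = {n1}
  B7 = {n2}
  B8 = {n3}
m0 ∈ B0, n0 ∈ B5 → different blocks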